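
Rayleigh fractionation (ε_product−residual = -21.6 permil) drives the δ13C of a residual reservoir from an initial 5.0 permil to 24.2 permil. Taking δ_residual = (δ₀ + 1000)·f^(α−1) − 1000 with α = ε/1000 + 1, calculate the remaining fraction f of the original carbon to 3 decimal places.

α − 1 = ε/1000 = -0.0216
(δ_res + 1000)/(δ₀ + 1000) = (24.2 + 1000)/(5.0 + 1000) = 1024.2/1005.0 = 1.019104
f = 1.019104^(1/-0.0216) = exp(ln(1.019104)/-0.0216) = exp(0.01892/-0.0216)
f = exp(-0.8761) = 0.4164

0.416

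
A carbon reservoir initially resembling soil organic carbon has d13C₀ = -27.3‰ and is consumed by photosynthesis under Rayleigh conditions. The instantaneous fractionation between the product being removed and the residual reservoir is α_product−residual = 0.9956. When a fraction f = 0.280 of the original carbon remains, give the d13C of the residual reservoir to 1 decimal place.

-21.8‰

Rayleigh residual: δ_res = (δ₀ + 1000)·f^(α−1) − 1000
α − 1 = -0.00440
f^(α−1) = 0.280^(-0.00440) = 1.005617
δ_res = (-27.3 + 1000) × 1.005617 − 1000 = 978.163 − 1000 = -21.84‰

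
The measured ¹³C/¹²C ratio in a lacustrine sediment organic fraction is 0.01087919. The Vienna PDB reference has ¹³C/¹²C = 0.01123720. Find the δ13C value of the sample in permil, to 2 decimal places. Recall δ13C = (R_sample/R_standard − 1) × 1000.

-31.86 permil

δ13C = (R_sample / R_standard − 1) × 1000
R_sample / R_standard = 0.01087919 / 0.01123720 = 0.968141
δ13C = (0.968141 − 1) × 1000 = -31.859 permil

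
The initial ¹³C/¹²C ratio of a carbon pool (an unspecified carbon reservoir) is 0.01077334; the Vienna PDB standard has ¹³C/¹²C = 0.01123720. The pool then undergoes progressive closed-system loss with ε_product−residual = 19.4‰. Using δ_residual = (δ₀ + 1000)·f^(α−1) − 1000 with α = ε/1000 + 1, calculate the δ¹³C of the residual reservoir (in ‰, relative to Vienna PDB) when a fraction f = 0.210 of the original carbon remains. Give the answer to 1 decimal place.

-69.9‰

δ₀ = (0.01077334/0.01123720 − 1)×1000 = (0.958721 − 1)×1000 = -41.279‰
α − 1 = ε/1000 = 0.0194
f^(α−1) = 0.210^(0.0194) = 0.970177
δ_res = (-41.279 + 1000) × 0.970177 − 1000 = 930.129 − 1000 = -69.87‰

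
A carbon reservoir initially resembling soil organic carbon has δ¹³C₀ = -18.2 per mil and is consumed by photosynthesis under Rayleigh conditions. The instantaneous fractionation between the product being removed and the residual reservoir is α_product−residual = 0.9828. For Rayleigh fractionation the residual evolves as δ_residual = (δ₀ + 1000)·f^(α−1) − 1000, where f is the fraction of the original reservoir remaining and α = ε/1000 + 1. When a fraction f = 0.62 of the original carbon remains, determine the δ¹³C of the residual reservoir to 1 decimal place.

-10.1 per mil

Rayleigh residual: δ_res = (δ₀ + 1000)·f^(α−1) − 1000
α − 1 = -0.01720
f^(α−1) = 0.62^(-0.01720) = 1.008256
δ_res = (-18.2 + 1000) × 1.008256 − 1000 = 989.906 − 1000 = -10.09 per mil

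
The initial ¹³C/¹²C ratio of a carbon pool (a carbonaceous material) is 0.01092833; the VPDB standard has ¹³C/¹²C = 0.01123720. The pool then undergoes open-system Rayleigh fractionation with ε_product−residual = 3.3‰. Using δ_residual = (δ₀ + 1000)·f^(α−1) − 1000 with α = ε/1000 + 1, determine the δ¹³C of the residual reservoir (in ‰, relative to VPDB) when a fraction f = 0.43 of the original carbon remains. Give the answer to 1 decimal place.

-30.2‰

δ₀ = (0.01092833/0.01123720 − 1)×1000 = (0.972514 − 1)×1000 = -27.486‰
α − 1 = ε/1000 = 0.0033
f^(α−1) = 0.43^(0.0033) = 0.997219
δ_res = (-27.486 + 1000) × 0.997219 − 1000 = 969.809 − 1000 = -30.19‰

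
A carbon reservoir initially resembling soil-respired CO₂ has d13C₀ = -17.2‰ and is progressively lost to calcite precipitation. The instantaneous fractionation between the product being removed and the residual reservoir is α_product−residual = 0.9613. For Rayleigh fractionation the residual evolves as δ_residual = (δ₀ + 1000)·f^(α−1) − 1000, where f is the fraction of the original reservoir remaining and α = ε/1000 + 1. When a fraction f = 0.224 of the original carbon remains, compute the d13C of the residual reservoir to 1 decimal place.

41.4‰

Rayleigh residual: δ_res = (δ₀ + 1000)·f^(α−1) − 1000
α − 1 = -0.03870
f^(α−1) = 0.224^(-0.03870) = 1.059608
δ_res = (-17.2 + 1000) × 1.059608 − 1000 = 1041.383 − 1000 = 41.38‰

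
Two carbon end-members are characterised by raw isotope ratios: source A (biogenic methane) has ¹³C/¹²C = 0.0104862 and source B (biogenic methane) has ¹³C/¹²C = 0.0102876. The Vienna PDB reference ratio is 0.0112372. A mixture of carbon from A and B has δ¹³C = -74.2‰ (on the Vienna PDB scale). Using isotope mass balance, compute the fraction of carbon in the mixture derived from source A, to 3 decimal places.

0.583

δ_A = (0.0104862/0.0112372 − 1)×1000 = (0.933168 − 1)×1000 = -66.832‰
δ_B = (0.0102876/0.0112372 − 1)×1000 = (0.915495 − 1)×1000 = -84.505‰
f_A = (δ_mix − δ_B)/(δ_A − δ_B) = (-74.2 − (-84.505))/(-66.832 − (-84.505))
f_A = 10.305 / 17.673 = 0.5831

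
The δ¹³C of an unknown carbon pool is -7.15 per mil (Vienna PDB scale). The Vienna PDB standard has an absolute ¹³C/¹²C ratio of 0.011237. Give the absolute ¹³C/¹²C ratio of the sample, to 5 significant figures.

R_sample = R_standard × (δ¹³C/1000 + 1)
R_sample = 0.011237 × (-7.15/1000 + 1) = 0.011237 × 0.992850
R_sample = 0.0111567

0.011157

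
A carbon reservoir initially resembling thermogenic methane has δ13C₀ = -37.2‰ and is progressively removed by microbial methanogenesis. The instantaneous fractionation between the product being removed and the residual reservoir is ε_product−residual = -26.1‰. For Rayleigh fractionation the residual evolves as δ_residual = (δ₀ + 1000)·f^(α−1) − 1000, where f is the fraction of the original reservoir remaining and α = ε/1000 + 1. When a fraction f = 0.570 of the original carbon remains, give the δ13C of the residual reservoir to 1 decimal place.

Rayleigh residual: δ_res = (δ₀ + 1000)·f^(α−1) − 1000
α = ε/1000 + 1 = 0.97390, so α − 1 = -0.02610
f^(α−1) = 0.570^(-0.02610) = 1.014779
δ_res = (-37.2 + 1000) × 1.014779 − 1000 = 977.030 − 1000 = -22.97‰

-23.0‰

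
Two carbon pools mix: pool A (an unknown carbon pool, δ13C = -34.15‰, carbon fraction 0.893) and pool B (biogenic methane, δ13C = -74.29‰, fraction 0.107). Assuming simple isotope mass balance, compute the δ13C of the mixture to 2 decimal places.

-38.44‰

δ_mix = f_A·δ_A + f_B·δ_B
δ_mix = 0.893 × (-34.15) + 0.107 × (-74.29)
δ_mix = -30.496 + -7.949 = -38.445‰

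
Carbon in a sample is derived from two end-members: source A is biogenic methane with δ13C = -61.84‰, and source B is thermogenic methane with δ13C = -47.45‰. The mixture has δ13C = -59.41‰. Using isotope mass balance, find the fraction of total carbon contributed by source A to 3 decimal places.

δ_mix = f_A·δ_A + (1 − f_A)·δ_B  ⇒  f_A = (δ_mix − δ_B)/(δ_A − δ_B)
f_A = (-59.41 − (-47.45)) / (-61.84 − (-47.45))
f_A = -11.96 / -14.39 = 0.8311

0.831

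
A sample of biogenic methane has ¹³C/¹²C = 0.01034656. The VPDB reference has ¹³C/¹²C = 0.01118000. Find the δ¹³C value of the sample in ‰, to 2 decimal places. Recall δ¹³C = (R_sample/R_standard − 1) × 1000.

δ¹³C = (R_sample / R_standard − 1) × 1000
R_sample / R_standard = 0.01034656 / 0.01118000 = 0.925453
δ¹³C = (0.925453 − 1) × 1000 = -74.547‰

-74.55‰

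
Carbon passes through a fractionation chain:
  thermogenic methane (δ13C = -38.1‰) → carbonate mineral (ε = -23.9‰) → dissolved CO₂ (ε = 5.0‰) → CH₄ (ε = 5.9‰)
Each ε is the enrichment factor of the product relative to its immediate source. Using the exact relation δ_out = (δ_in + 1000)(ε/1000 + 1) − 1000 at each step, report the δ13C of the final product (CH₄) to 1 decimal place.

step 1: δ = (-38.10 + 1000)·(-23.9/1000 + 1) − 1000 = -61.09‰
step 2: δ = (-61.09 + 1000)·(5.0/1000 + 1) − 1000 = -56.39‰
step 3: δ = (-56.39 + 1000)·(5.9/1000 + 1) − 1000 = -50.83‰

-50.8‰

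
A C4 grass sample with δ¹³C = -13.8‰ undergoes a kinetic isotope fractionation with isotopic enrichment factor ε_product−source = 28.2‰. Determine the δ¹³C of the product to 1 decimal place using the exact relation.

14.0‰

To first order, δ_product ≈ δ_source + ε = 14.4‰.
Exactly, δ_product = (δ_source + 1000)·(ε/1000 + 1) − 1000.
δ_product = (-13.8 + 1000) × (28.2/1000 + 1) − 1000
δ_product = 14.01‰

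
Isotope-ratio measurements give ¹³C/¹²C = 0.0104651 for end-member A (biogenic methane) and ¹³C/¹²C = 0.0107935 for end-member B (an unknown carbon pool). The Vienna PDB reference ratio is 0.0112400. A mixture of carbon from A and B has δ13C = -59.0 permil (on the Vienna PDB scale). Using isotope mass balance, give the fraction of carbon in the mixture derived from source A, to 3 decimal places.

δ_A = (0.0104651/0.0112400 − 1)×1000 = (0.931059 − 1)×1000 = -68.941 permil
δ_B = (0.0107935/0.0112400 − 1)×1000 = (0.960276 − 1)×1000 = -39.724 permil
f_A = (δ_mix − δ_B)/(δ_A − δ_B) = (-59.0 − (-39.724))/(-68.941 − (-39.724))
f_A = -19.276 / -29.217 = 0.6597

0.660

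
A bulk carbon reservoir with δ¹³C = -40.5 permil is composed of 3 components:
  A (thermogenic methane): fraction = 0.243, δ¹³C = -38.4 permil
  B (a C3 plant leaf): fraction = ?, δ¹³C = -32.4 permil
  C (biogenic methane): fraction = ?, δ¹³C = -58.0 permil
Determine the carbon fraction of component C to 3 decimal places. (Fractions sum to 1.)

0.259

Let f_C and f_B be the unknown fractions; fractions sum to 1 so f_C + f_B = 0.757.
Mass balance: Σ fᵢ·δᵢ = δ_bulk ⇒ f_C·(-58.0) + f_B·(-32.4) = -40.5 − (-9.331) = -31.169
Substitute f_B = 0.757 − f_C:
f_C·(-58.0 − -32.4) = -31.169 − 0.757×(-32.4) = -6.642
f_C = -6.642 / -25.6 = 0.2595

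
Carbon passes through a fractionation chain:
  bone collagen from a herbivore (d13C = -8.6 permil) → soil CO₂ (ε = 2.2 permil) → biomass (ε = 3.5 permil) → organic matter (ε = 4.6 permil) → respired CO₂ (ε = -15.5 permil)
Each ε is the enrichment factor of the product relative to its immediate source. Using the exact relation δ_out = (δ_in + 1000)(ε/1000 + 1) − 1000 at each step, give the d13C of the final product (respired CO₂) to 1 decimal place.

step 1: δ = (-8.60 + 1000)·(2.2/1000 + 1) − 1000 = -6.42 permil
step 2: δ = (-6.42 + 1000)·(3.5/1000 + 1) − 1000 = -2.94 permil
step 3: δ = (-2.94 + 1000)·(4.6/1000 + 1) − 1000 = 1.65 permil
step 4: δ = (1.65 + 1000)·(-15.5/1000 + 1) − 1000 = -13.88 permil

-13.9 permil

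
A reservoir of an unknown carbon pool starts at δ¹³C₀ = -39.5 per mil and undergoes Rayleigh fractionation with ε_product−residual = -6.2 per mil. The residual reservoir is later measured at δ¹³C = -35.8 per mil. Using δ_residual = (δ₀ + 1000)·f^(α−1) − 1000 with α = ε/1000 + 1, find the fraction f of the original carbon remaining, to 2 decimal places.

0.54

α − 1 = ε/1000 = -0.0062
(δ_res + 1000)/(δ₀ + 1000) = (-35.8 + 1000)/(-39.5 + 1000) = 964.2/960.5 = 1.003852
f = 1.003852^(1/-0.0062) = exp(ln(1.003852)/-0.0062) = exp(0.00384/-0.0062)
f = exp(-0.6201) = 0.5379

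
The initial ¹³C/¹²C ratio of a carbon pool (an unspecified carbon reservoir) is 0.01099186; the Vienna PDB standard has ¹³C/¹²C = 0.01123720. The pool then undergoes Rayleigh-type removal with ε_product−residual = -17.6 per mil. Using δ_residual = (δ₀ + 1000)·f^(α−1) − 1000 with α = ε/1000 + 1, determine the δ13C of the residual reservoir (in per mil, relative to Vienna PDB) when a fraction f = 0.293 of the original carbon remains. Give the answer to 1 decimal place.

-0.5 per mil

δ₀ = (0.01099186/0.01123720 − 1)×1000 = (0.978167 − 1)×1000 = -21.833 per mil
α − 1 = ε/1000 = -0.0176
f^(α−1) = 0.293^(-0.0176) = 1.021841
δ_res = (-21.833 + 1000) × 1.021841 − 1000 = 999.531 − 1000 = -0.47 per mil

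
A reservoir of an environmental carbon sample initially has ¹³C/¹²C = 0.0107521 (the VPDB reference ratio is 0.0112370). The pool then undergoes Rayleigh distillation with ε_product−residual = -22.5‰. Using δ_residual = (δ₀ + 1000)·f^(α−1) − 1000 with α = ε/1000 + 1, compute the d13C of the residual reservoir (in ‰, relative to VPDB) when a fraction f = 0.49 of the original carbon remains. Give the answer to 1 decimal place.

-27.7‰

δ₀ = (0.0107521/0.0112370 − 1)×1000 = (0.956848 − 1)×1000 = -43.152‰
α − 1 = ε/1000 = -0.0225
f^(α−1) = 0.49^(-0.0225) = 1.016180
δ_res = (-43.152 + 1000) × 1.016180 − 1000 = 972.330 − 1000 = -27.67‰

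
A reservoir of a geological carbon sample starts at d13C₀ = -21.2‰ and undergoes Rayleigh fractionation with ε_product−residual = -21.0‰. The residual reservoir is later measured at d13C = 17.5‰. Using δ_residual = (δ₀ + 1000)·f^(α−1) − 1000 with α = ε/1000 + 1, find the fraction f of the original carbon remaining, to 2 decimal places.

α − 1 = ε/1000 = -0.0210
(δ_res + 1000)/(δ₀ + 1000) = (17.5 + 1000)/(-21.2 + 1000) = 1017.5/978.8 = 1.039538
f = 1.039538^(1/-0.0210) = exp(ln(1.039538)/-0.0210) = exp(0.03878/-0.0210)
f = exp(-1.8465) = 0.1578

0.16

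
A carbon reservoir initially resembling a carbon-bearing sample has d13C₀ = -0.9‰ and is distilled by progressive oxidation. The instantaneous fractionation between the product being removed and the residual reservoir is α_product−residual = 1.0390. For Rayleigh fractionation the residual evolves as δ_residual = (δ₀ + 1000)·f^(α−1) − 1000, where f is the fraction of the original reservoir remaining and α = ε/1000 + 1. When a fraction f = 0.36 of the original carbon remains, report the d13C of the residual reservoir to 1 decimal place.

Rayleigh residual: δ_res = (δ₀ + 1000)·f^(α−1) − 1000
α − 1 = 0.03900
f^(α−1) = 0.36^(0.03900) = 0.960939
δ_res = (-0.9 + 1000) × 0.960939 − 1000 = 960.074 − 1000 = -39.93‰

-39.9‰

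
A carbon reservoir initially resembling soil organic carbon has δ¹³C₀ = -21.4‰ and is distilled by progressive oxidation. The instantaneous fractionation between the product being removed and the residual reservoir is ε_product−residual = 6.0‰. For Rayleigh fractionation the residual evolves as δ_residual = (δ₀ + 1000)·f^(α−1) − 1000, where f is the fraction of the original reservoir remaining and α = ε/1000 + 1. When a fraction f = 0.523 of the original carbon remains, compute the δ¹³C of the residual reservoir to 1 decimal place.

-25.2‰

Rayleigh residual: δ_res = (δ₀ + 1000)·f^(α−1) − 1000
α = ε/1000 + 1 = 1.00600, so α − 1 = 0.00600
f^(α−1) = 0.523^(0.00600) = 0.996119
δ_res = (-21.4 + 1000) × 0.996119 − 1000 = 974.802 − 1000 = -25.20‰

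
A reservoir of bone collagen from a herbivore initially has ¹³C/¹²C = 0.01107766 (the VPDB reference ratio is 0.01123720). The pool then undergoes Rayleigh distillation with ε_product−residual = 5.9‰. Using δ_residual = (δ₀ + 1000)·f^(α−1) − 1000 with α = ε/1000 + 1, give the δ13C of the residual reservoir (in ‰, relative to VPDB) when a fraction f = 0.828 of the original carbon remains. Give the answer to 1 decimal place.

δ₀ = (0.01107766/0.01123720 − 1)×1000 = (0.985803 − 1)×1000 = -14.197‰
α − 1 = ε/1000 = 0.0059
f^(α−1) = 0.828^(0.0059) = 0.998887
δ_res = (-14.197 + 1000) × 0.998887 − 1000 = 984.705 − 1000 = -15.29‰

-15.3‰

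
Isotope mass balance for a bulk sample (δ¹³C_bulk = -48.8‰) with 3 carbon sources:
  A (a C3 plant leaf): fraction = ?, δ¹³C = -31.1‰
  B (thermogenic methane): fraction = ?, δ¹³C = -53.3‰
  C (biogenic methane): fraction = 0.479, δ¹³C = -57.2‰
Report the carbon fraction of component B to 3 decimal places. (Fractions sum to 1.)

0.234

Let f_B and f_A be the unknown fractions; fractions sum to 1 so f_B + f_A = 0.521.
Mass balance: Σ fᵢ·δᵢ = δ_bulk ⇒ f_B·(-53.3) + f_A·(-31.1) = -48.8 − (-27.399) = -21.401
Substitute f_A = 0.521 − f_B:
f_B·(-53.3 − -31.1) = -21.401 − 0.521×(-31.1) = -5.198
f_B = -5.198 / -22.2 = 0.2341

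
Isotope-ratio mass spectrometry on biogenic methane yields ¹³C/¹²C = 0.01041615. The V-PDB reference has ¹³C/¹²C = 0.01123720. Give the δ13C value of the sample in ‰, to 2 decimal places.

δ13C = (R_sample / R_standard − 1) × 1000
R_sample / R_standard = 0.01041615 / 0.01123720 = 0.926935
δ13C = (0.926935 − 1) × 1000 = -73.065‰

-73.07‰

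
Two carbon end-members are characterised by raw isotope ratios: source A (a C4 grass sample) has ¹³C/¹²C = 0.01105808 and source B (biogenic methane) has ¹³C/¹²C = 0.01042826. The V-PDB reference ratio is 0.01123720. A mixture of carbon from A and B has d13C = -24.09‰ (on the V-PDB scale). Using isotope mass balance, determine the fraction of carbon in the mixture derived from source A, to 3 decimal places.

0.855

δ_A = (0.01105808/0.01123720 − 1)×1000 = (0.984060 − 1)×1000 = -15.940‰
δ_B = (0.01042826/0.01123720 − 1)×1000 = (0.928012 − 1)×1000 = -71.988‰
f_A = (δ_mix − δ_B)/(δ_A − δ_B) = (-24.09 − (-71.988))/(-15.940 − (-71.988))
f_A = 47.898 / 56.048 = 0.8546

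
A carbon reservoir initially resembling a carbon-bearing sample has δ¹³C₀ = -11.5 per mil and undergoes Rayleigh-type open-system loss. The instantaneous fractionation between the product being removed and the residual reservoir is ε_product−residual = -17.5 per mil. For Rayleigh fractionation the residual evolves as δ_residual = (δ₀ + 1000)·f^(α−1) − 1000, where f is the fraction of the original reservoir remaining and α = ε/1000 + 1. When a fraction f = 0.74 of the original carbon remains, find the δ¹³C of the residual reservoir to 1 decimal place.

-6.3 per mil

Rayleigh residual: δ_res = (δ₀ + 1000)·f^(α−1) − 1000
α = ε/1000 + 1 = 0.98250, so α − 1 = -0.01750
f^(α−1) = 0.74^(-0.01750) = 1.005283
δ_res = (-11.5 + 1000) × 1.005283 − 1000 = 993.722 − 1000 = -6.28 per mil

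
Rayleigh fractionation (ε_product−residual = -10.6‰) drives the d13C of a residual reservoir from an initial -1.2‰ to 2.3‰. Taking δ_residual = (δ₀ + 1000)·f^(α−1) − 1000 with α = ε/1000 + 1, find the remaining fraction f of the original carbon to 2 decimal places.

0.72

α − 1 = ε/1000 = -0.0106
(δ_res + 1000)/(δ₀ + 1000) = (2.3 + 1000)/(-1.2 + 1000) = 1002.3/998.8 = 1.003504
f = 1.003504^(1/-0.0106) = exp(ln(1.003504)/-0.0106) = exp(0.00350/-0.0106)
f = exp(-0.3300) = 0.7189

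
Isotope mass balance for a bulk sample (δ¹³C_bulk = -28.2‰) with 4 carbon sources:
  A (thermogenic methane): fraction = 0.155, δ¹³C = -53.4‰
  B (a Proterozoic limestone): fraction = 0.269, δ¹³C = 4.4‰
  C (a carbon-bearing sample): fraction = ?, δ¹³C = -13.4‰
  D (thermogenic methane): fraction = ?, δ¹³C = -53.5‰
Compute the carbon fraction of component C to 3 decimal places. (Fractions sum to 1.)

0.242

Let f_C and f_D be the unknown fractions; fractions sum to 1 so f_C + f_D = 0.576.
Mass balance: Σ fᵢ·δᵢ = δ_bulk ⇒ f_C·(-13.4) + f_D·(-53.5) = -28.2 − (-7.093) = -21.107
Substitute f_D = 0.576 − f_C:
f_C·(-13.4 − -53.5) = -21.107 − 0.576×(-53.5) = 9.709
f_C = 9.709 / 40.1 = 0.2421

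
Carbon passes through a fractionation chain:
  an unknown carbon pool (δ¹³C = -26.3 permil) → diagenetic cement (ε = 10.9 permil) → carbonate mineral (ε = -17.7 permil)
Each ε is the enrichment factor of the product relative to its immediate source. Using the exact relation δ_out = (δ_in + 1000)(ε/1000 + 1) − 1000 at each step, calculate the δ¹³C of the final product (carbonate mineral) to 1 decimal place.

step 1: δ = (-26.30 + 1000)·(10.9/1000 + 1) − 1000 = -15.69 permil
step 2: δ = (-15.69 + 1000)·(-17.7/1000 + 1) − 1000 = -33.11 permil

-33.1 permil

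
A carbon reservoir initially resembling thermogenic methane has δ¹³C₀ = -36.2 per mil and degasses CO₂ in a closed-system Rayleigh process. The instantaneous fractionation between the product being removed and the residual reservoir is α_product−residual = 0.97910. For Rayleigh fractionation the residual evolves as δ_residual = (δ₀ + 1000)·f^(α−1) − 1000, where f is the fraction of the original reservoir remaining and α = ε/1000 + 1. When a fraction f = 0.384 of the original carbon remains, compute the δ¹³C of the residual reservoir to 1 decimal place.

-16.7 per mil

Rayleigh residual: δ_res = (δ₀ + 1000)·f^(α−1) − 1000
α − 1 = -0.02090
f^(α−1) = 0.384^(-0.02090) = 1.020205
δ_res = (-36.2 + 1000) × 1.020205 − 1000 = 983.274 − 1000 = -16.73 per mil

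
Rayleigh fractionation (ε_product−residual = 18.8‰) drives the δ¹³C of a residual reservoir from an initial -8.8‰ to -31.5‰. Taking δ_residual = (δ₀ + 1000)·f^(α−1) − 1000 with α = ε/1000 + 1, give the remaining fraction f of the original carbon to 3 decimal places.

α − 1 = ε/1000 = 0.0188
(δ_res + 1000)/(δ₀ + 1000) = (-31.5 + 1000)/(-8.8 + 1000) = 968.5/991.2 = 0.977098
f = 0.977098^(1/0.0188) = exp(ln(0.977098)/0.0188) = exp(-0.02317/0.0188)
f = exp(-1.2323) = 0.2916

0.292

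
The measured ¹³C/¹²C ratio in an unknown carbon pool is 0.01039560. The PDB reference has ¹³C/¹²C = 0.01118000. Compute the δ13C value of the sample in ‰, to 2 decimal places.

δ13C = (R_sample / R_standard − 1) × 1000
R_sample / R_standard = 0.01039560 / 0.01118000 = 0.929839
δ13C = (0.929839 − 1) × 1000 = -70.161‰

-70.16‰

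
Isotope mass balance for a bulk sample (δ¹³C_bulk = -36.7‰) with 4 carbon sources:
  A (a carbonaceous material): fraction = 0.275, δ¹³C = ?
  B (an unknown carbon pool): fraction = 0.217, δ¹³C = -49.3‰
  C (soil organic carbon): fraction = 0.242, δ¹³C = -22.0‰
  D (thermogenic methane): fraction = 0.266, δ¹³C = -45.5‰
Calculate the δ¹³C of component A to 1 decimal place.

-31.2‰

Isotope mass balance: δ_bulk = Σ fᵢ·δᵢ.
-36.7 = 0.275×δ_A + 0.217×(-49.3) + 0.242×(-22.0) + 0.266×(-45.5)
0.275·δ_A = -36.7 − (-28.125) = -8.575
δ_A = -8.575 / 0.275 = -31.18‰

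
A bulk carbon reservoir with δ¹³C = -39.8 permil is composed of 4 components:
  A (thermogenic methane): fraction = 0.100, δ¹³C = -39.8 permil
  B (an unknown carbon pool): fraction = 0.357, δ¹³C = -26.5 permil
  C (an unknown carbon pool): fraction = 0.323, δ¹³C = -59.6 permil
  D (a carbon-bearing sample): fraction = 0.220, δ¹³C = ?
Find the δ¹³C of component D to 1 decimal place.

Isotope mass balance: δ_bulk = Σ fᵢ·δᵢ.
-39.8 = 0.100×(-39.8) + 0.357×(-26.5) + 0.323×(-59.6) + 0.220×δ_D
0.220·δ_D = -39.8 − (-32.691) = -7.109
δ_D = -7.109 / 0.220 = -32.31 permil

-32.3 permil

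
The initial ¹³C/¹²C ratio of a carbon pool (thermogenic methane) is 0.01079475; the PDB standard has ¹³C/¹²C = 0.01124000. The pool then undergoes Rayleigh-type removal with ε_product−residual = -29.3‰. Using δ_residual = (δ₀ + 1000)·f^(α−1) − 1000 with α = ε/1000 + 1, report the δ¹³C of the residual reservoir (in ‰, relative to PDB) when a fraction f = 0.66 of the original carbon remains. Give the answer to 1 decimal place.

δ₀ = (0.01079475/0.01124000 − 1)×1000 = (0.960387 − 1)×1000 = -39.613‰
α − 1 = ε/1000 = -0.0293
f^(α−1) = 0.66^(-0.0293) = 1.012249
δ_res = (-39.613 + 1000) × 1.012249 − 1000 = 972.151 − 1000 = -27.85‰

-27.8‰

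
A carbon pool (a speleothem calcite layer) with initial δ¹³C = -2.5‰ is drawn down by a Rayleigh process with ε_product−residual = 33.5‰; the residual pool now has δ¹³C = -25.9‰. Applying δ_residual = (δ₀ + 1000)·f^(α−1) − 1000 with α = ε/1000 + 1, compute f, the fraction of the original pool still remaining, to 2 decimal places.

α − 1 = ε/1000 = 0.0335
(δ_res + 1000)/(δ₀ + 1000) = (-25.9 + 1000)/(-2.5 + 1000) = 974.1/997.5 = 0.976541
f = 0.976541^(1/0.0335) = exp(ln(0.976541)/0.0335) = exp(-0.02374/0.0335)
f = exp(-0.7086) = 0.4923

0.49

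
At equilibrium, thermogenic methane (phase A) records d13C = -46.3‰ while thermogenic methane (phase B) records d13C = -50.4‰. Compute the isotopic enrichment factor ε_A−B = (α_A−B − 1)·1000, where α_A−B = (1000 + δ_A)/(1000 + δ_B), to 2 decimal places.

α_A−B = (1000 + -46.3) / (1000 + -50.4) = 953.7 / 949.6 = 1.004318
ε_A−B = (1.004318 − 1) × 1000 = 4.318‰
(The approximation ε ≈ δ_A − δ_B would give 4.1‰.)

4.32‰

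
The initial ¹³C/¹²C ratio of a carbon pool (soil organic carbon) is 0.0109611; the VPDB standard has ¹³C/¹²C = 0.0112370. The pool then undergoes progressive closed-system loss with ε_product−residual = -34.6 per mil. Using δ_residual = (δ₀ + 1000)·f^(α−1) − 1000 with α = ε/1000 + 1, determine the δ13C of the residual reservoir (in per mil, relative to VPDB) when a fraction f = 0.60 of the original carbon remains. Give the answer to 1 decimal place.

δ₀ = (0.0109611/0.0112370 − 1)×1000 = (0.975447 − 1)×1000 = -24.553 per mil
α − 1 = ε/1000 = -0.0346
f^(α−1) = 0.60^(-0.0346) = 1.017832
δ_res = (-24.553 + 1000) × 1.017832 − 1000 = 992.841 − 1000 = -7.16 per mil

-7.2 per mil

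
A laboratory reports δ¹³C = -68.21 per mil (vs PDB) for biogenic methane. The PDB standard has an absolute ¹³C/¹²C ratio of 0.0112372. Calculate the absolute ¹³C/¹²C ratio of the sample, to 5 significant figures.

R_sample = R_standard × (δ¹³C/1000 + 1)
R_sample = 0.0112372 × (-68.21/1000 + 1) = 0.0112372 × 0.931790
R_sample = 0.0104707

0.010471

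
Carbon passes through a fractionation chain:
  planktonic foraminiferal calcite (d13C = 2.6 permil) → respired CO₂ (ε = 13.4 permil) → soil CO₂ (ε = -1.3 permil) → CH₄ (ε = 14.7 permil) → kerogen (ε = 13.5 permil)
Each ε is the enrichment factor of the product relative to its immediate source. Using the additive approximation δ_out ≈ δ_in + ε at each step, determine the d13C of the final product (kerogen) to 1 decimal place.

42.9 permil

step 1: δ ≈ 2.6 + (13.4) = 16.0 permil
step 2: δ ≈ 16.0 + (-1.3) = 14.7 permil
step 3: δ ≈ 14.7 + (14.7) = 29.4 permil
step 4: δ ≈ 29.4 + (13.5) = 42.9 permil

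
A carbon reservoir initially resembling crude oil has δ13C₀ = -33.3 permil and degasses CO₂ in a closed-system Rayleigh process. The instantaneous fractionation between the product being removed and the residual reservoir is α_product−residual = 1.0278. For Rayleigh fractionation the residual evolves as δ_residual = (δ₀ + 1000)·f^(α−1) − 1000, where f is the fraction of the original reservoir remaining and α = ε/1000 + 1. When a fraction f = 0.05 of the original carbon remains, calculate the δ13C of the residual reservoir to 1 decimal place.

-110.5 permil

Rayleigh residual: δ_res = (δ₀ + 1000)·f^(α−1) − 1000
α − 1 = 0.02780
f^(α−1) = 0.05^(0.02780) = 0.920092
δ_res = (-33.3 + 1000) × 0.920092 − 1000 = 889.453 − 1000 = -110.55 permil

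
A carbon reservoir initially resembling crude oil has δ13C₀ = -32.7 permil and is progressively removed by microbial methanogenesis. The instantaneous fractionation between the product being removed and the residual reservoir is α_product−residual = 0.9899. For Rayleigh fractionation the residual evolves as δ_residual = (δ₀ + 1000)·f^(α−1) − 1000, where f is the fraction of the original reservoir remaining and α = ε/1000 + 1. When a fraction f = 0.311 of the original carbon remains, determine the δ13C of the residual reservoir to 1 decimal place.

Rayleigh residual: δ_res = (δ₀ + 1000)·f^(α−1) − 1000
α − 1 = -0.01010
f^(α−1) = 0.311^(-0.01010) = 1.011866
δ_res = (-32.7 + 1000) × 1.011866 − 1000 = 978.778 − 1000 = -21.22 permil

-21.2 permil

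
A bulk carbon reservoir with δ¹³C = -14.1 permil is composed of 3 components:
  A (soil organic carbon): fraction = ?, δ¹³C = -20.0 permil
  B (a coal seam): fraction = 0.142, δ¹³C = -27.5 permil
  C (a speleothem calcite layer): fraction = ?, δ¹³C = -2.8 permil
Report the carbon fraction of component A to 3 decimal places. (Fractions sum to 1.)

Let f_A and f_C be the unknown fractions; fractions sum to 1 so f_A + f_C = 0.858.
Mass balance: Σ fᵢ·δᵢ = δ_bulk ⇒ f_A·(-20.0) + f_C·(-2.8) = -14.1 − (-3.905) = -10.195
Substitute f_C = 0.858 − f_A:
f_A·(-20.0 − -2.8) = -10.195 − 0.858×(-2.8) = -7.793
f_A = -7.793 / -17.2 = 0.4531

0.453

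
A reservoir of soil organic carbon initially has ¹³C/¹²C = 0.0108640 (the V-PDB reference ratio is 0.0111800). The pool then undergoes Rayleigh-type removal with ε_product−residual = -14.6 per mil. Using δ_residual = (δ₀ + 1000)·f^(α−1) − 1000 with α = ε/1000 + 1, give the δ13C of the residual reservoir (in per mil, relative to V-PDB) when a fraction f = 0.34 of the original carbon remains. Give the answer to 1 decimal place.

-12.8 per mil

δ₀ = (0.0108640/0.0111800 − 1)×1000 = (0.971735 − 1)×1000 = -28.265 per mil
α − 1 = ε/1000 = -0.0146
f^(α−1) = 0.34^(-0.0146) = 1.015875
δ_res = (-28.265 + 1000) × 1.015875 − 1000 = 987.162 − 1000 = -12.84 per mil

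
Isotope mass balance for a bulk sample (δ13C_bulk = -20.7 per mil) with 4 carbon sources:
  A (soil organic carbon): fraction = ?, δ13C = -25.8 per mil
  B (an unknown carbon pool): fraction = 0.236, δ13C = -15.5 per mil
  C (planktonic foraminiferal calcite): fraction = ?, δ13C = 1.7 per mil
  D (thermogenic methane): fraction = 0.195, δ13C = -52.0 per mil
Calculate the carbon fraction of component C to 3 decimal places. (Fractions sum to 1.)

0.283

Let f_C and f_A be the unknown fractions; fractions sum to 1 so f_C + f_A = 0.569.
Mass balance: Σ fᵢ·δᵢ = δ_bulk ⇒ f_C·(1.7) + f_A·(-25.8) = -20.7 − (-13.798) = -6.902
Substitute f_A = 0.569 − f_C:
f_C·(1.7 − -25.8) = -6.902 − 0.569×(-25.8) = 7.778
f_C = 7.778 / 27.5 = 0.2828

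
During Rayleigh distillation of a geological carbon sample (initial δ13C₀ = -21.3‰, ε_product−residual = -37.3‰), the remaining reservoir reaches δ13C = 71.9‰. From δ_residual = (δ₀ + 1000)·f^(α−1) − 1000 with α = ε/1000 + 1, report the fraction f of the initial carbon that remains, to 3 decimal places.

0.087

α − 1 = ε/1000 = -0.0373
(δ_res + 1000)/(δ₀ + 1000) = (71.9 + 1000)/(-21.3 + 1000) = 1071.9/978.7 = 1.095228
f = 1.095228^(1/-0.0373) = exp(ln(1.095228)/-0.0373) = exp(0.09096/-0.0373)
f = exp(-2.4387) = 0.0873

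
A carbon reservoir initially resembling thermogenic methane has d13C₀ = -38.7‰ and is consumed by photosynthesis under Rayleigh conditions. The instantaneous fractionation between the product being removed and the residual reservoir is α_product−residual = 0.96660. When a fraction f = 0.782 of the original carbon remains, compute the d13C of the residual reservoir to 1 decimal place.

Rayleigh residual: δ_res = (δ₀ + 1000)·f^(α−1) − 1000
α − 1 = -0.03340
f^(α−1) = 0.782^(-0.03340) = 1.008247
δ_res = (-38.7 + 1000) × 1.008247 − 1000 = 969.228 − 1000 = -30.77‰

-30.8‰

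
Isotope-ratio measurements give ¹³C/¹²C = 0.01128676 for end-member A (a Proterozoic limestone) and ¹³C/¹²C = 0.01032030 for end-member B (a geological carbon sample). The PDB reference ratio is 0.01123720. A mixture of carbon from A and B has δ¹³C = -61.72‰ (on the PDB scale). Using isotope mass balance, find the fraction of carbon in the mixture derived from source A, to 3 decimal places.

0.231

δ_A = (0.01128676/0.01123720 − 1)×1000 = (1.004410 − 1)×1000 = 4.410‰
δ_B = (0.01032030/0.01123720 − 1)×1000 = (0.918405 − 1)×1000 = -81.595‰
f_A = (δ_mix − δ_B)/(δ_A − δ_B) = (-61.72 − (-81.595))/(4.410 − (-81.595))
f_A = 19.875 / 86.005 = 0.2311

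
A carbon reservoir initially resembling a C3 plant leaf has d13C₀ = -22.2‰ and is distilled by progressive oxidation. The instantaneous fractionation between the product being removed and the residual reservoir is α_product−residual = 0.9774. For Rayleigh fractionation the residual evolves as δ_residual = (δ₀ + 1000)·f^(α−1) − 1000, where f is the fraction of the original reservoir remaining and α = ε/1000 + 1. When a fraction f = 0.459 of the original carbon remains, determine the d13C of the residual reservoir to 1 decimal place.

Rayleigh residual: δ_res = (δ₀ + 1000)·f^(α−1) − 1000
α − 1 = -0.02260
f^(α−1) = 0.459^(-0.02260) = 1.017755
δ_res = (-22.2 + 1000) × 1.017755 − 1000 = 995.160 − 1000 = -4.84‰

-4.8‰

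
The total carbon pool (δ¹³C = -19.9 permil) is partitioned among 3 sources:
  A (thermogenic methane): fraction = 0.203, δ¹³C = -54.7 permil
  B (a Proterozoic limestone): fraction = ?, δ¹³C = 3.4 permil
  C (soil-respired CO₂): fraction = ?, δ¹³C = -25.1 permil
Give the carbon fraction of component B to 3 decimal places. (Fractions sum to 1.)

0.393

Let f_B and f_C be the unknown fractions; fractions sum to 1 so f_B + f_C = 0.797.
Mass balance: Σ fᵢ·δᵢ = δ_bulk ⇒ f_B·(3.4) + f_C·(-25.1) = -19.9 − (-11.104) = -8.796
Substitute f_C = 0.797 − f_B:
f_B·(3.4 − -25.1) = -8.796 − 0.797×(-25.1) = 11.209
f_B = 11.209 / 28.5 = 0.3933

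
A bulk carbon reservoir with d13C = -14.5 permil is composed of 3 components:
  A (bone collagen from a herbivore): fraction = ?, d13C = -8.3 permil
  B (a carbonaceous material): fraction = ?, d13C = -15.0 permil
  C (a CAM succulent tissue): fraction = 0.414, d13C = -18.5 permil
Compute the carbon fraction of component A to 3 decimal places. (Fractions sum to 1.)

0.291

Let f_A and f_B be the unknown fractions; fractions sum to 1 so f_A + f_B = 0.586.
Mass balance: Σ fᵢ·δᵢ = δ_bulk ⇒ f_A·(-8.3) + f_B·(-15.0) = -14.5 − (-7.659) = -6.841
Substitute f_B = 0.586 − f_A:
f_A·(-8.3 − -15.0) = -6.841 − 0.586×(-15.0) = 1.949
f_A = 1.949 / 6.7 = 0.2909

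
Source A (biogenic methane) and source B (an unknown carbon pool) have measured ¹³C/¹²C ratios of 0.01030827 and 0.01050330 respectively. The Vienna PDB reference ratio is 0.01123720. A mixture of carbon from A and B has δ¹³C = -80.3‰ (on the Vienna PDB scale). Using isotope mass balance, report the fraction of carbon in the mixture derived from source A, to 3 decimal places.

δ_A = (0.01030827/0.01123720 − 1)×1000 = (0.917334 − 1)×1000 = -82.666‰
δ_B = (0.01050330/0.01123720 − 1)×1000 = (0.934690 − 1)×1000 = -65.310‰
f_A = (δ_mix − δ_B)/(δ_A − δ_B) = (-80.3 − (-65.310))/(-82.666 − (-65.310))
f_A = -14.990 / -17.356 = 0.8637

0.864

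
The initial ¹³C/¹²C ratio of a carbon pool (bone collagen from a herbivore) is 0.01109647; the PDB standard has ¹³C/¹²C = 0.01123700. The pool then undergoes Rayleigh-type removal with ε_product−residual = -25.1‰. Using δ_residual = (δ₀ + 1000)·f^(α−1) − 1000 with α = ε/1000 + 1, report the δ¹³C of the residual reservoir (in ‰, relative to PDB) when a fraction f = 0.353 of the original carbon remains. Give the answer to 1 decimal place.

δ₀ = (0.01109647/0.01123700 − 1)×1000 = (0.987494 − 1)×1000 = -12.506‰
α − 1 = ε/1000 = -0.0251
f^(α−1) = 0.353^(-0.0251) = 1.026481
δ_res = (-12.506 + 1000) × 1.026481 − 1000 = 1013.644 − 1000 = 13.64‰

13.6‰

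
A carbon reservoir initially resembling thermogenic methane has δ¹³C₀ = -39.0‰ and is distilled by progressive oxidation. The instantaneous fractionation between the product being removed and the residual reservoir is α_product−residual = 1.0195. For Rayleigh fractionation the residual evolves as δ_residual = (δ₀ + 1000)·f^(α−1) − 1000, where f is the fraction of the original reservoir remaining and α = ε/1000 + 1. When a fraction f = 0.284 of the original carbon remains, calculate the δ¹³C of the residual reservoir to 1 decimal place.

Rayleigh residual: δ_res = (δ₀ + 1000)·f^(α−1) − 1000
α − 1 = 0.01950
f^(α−1) = 0.284^(0.01950) = 0.975753
δ_res = (-39.0 + 1000) × 0.975753 − 1000 = 937.698 − 1000 = -62.30‰

-62.3‰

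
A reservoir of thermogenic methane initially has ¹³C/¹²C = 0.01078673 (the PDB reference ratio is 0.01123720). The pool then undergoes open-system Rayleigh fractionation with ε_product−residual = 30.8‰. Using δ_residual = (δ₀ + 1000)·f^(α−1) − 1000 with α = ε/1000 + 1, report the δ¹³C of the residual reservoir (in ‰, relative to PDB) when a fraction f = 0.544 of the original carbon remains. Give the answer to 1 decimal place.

-57.9‰

δ₀ = (0.01078673/0.01123720 − 1)×1000 = (0.959913 − 1)×1000 = -40.087‰
α − 1 = ε/1000 = 0.0308
f^(α−1) = 0.544^(0.0308) = 0.981423
δ_res = (-40.087 + 1000) × 0.981423 − 1000 = 942.081 − 1000 = -57.92‰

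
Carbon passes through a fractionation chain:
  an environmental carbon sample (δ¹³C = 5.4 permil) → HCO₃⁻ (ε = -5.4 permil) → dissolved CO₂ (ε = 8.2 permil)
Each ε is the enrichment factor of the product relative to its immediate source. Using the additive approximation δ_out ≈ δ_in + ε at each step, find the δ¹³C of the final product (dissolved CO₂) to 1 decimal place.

8.2 permil

step 1: δ ≈ 5.4 + (-5.4) = 0.0 permil
step 2: δ ≈ 0.0 + (8.2) = 8.2 permil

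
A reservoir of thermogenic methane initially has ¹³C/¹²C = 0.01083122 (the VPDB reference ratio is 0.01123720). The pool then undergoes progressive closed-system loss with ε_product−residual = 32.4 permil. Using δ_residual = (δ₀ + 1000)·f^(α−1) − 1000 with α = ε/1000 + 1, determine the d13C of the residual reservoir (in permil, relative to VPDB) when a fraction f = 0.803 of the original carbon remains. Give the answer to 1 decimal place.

-43.0 permil

δ₀ = (0.01083122/0.01123720 − 1)×1000 = (0.963872 − 1)×1000 = -36.128 permil
α − 1 = ε/1000 = 0.0324
f^(α−1) = 0.803^(0.0324) = 0.992917
δ_res = (-36.128 + 1000) × 0.992917 − 1000 = 957.044 − 1000 = -42.96 permil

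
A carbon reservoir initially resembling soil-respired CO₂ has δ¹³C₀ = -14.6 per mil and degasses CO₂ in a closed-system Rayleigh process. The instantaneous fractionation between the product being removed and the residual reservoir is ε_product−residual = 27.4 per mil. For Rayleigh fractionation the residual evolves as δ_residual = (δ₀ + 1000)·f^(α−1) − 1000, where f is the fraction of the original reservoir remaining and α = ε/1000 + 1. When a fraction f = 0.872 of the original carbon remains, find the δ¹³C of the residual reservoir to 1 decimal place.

-18.3 per mil

Rayleigh residual: δ_res = (δ₀ + 1000)·f^(α−1) − 1000
α = ε/1000 + 1 = 1.02740, so α − 1 = 0.02740
f^(α−1) = 0.872^(0.02740) = 0.996254
δ_res = (-14.6 + 1000) × 0.996254 − 1000 = 981.709 − 1000 = -18.29 per mil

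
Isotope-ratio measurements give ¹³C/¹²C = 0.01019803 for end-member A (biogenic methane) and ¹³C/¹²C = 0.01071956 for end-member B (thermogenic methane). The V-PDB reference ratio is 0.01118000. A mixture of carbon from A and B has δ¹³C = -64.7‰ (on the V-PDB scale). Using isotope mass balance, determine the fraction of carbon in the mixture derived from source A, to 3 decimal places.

δ_A = (0.01019803/0.01118000 − 1)×1000 = (0.912167 − 1)×1000 = -87.833‰
δ_B = (0.01071956/0.01118000 − 1)×1000 = (0.958816 − 1)×1000 = -41.184‰
f_A = (δ_mix − δ_B)/(δ_A − δ_B) = (-64.7 − (-41.184))/(-87.833 − (-41.184))
f_A = -23.516 / -46.648 = 0.5041

0.504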